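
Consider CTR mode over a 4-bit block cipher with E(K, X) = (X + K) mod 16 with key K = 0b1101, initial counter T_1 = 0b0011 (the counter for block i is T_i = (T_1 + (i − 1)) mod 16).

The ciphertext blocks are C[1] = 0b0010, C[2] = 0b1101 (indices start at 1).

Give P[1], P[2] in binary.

CTR decryption: S_i = E(K, T_i) where T_i is the counter for block i; P_i = C_i ⊕ S_i.
P[1]: T = 0b0011, S = E(K, T) = 0b0000; 0b0010 ⊕ 0b0000 = 0b0010.
P[2]: T = 0b0100, S = E(K, T) = 0b0001; 0b1101 ⊕ 0b0001 = 0b1100.

P[1] = 0b0010, P[2] = 0b1100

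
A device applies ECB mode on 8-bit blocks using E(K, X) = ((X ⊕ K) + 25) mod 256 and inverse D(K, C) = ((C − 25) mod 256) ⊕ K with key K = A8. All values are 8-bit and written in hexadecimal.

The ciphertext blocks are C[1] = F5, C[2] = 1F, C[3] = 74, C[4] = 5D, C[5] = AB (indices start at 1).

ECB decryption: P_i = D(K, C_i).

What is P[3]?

P[3]: D(K, 74) = E7.

P[3] = E7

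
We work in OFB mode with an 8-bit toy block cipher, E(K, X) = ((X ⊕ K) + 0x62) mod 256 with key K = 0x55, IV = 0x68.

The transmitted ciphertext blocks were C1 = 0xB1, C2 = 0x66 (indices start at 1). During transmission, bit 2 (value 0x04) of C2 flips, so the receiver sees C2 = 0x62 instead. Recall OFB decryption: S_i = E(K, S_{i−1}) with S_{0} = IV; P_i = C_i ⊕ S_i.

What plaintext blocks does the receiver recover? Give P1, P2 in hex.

P1 = 0x2E, P2 = 0x4E

Only C2 changed, to 0x62. In OFB, a change in C_i flips the same bit in P_i only; the keystream is unaffected. Decrypting the received ciphertext:
P1: S = E(K, 0x68) = 0x9F; 0xB1 ⊕ 0x9F = 0x2E.
P2: S = E(K, 0x9F) = 0x2C; 0x62 ⊕ 0x2C = 0x4E.
Blocks that differ from the original plaintext: P2.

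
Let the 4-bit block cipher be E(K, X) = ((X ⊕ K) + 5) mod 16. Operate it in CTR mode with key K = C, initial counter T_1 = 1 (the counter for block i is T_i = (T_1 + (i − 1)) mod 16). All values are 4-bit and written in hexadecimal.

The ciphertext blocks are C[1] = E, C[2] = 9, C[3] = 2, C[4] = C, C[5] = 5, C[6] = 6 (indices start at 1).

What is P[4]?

CTR decryption: S_i = E(K, T_i) where T_i is the counter for block i; P_i = C_i ⊕ S_i.
P[4]: T = 4, S = E(K, T) = D; C ⊕ D = 1.

P[4] = 1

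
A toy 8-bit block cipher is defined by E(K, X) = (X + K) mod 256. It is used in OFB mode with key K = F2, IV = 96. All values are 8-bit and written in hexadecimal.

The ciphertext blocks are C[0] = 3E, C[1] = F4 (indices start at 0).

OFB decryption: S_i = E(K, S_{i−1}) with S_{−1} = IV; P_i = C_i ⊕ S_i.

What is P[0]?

P[0] = B6

P[0]: S = E(K, 96) = 88; 3E ⊕ 88 = B6.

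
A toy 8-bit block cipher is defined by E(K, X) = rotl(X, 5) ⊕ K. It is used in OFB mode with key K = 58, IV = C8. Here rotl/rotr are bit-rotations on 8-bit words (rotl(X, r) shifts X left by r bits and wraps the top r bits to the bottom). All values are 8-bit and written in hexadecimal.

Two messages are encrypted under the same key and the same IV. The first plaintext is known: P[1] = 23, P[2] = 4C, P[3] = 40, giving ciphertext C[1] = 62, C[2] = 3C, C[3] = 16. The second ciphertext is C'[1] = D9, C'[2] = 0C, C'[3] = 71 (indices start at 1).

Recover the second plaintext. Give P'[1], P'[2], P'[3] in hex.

P'[1] = 98, P'[2] = 7C, P'[3] = 27

In OFB with a reused IV, both messages share the same keystream S_i, so C_i ⊕ C'_i = P_i ⊕ P'_i and thus P'_i = P_i ⊕ C_i ⊕ C'_i.
P'[1]: 23 ⊕ 62 ⊕ D9 = 98.
P'[2]: 4C ⊕ 3C ⊕ 0C = 7C.
P'[3]: 40 ⊕ 16 ⊕ 71 = 27.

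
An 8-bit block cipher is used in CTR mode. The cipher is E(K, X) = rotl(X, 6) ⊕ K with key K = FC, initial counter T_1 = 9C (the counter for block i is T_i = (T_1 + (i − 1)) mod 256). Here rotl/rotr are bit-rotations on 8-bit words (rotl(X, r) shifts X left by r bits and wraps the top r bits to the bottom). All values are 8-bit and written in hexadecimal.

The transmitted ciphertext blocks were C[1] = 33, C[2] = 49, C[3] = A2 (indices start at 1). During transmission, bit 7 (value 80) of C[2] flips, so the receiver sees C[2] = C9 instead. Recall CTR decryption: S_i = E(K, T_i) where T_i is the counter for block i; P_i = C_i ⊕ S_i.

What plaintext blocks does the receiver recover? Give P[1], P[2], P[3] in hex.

Only C[2] changed, to C9. In CTR, a change in C_i flips the same bit in P_i only; the keystream is unaffected. Decrypting the received ciphertext:
P[1]: T = 9C, S = E(K, T) = DB; 33 ⊕ DB = E8.
P[2]: T = 9D, S = E(K, T) = 9B; C9 ⊕ 9B = 52.
P[3]: T = 9E, S = E(K, T) = 5B; A2 ⊕ 5B = F9.
Blocks that differ from the original plaintext: P[2].

P[1] = E8, P[2] = 52, P[3] = F9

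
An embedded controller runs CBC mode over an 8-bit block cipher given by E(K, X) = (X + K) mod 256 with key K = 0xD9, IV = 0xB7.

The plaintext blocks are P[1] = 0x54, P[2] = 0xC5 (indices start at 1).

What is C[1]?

C[1] = 0xBC

CBC encryption: C_i = E(K, P_i ⊕ C_{i−1}), with C_{0} = IV.
C[1]: P[1] ⊕ 0xB7 = 0xE3; E(K, 0xE3) = 0xBC.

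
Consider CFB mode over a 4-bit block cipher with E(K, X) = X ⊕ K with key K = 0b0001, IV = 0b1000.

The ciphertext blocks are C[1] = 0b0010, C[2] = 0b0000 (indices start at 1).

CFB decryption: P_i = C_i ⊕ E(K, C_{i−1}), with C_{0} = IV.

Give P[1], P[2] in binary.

P[1]: E(K, 0b1000) = 0b1001; 0b0010 ⊕ 0b1001 = 0b1011.
P[2]: E(K, 0b0010) = 0b0011; 0b0000 ⊕ 0b0011 = 0b0011.

P[1] = 0b1011, P[2] = 0b0011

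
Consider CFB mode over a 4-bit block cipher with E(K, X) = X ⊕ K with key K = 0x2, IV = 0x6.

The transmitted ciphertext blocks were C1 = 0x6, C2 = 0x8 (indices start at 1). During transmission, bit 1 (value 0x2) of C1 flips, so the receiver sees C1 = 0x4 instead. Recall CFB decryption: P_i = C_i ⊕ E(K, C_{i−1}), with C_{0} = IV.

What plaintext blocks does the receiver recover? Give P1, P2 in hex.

P1 = 0x0, P2 = 0xE

Only C1 changed, to 0x4. In CFB, a change in C_i flips the same bit in P_i and garbles P_{i+1}. Decrypting the received ciphertext:
P1: E(K, 0x6) = 0x4; 0x4 ⊕ 0x4 = 0x0.
P2: E(K, 0x4) = 0x6; 0x8 ⊕ 0x6 = 0xE.
Blocks that differ from the original plaintext: P1, P2.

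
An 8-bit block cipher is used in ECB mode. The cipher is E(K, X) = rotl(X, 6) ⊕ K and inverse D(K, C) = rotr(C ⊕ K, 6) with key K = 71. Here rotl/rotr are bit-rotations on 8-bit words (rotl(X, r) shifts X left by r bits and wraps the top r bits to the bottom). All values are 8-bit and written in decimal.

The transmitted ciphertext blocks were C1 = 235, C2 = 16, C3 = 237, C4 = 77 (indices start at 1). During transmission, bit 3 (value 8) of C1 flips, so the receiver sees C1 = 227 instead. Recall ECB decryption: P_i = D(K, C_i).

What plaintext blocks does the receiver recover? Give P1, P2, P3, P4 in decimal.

P1 = 146, P2 = 93, P3 = 170, P4 = 40

Only C1 changed, to 227. In ECB, a change in C_i affects only P_i. Decrypting the received ciphertext:
P1: D(K, 227) = 146.
P2: D(K, 16) = 93.
P3: D(K, 237) = 170.
P4: D(K, 77) = 40.
Blocks that differ from the original plaintext: P1.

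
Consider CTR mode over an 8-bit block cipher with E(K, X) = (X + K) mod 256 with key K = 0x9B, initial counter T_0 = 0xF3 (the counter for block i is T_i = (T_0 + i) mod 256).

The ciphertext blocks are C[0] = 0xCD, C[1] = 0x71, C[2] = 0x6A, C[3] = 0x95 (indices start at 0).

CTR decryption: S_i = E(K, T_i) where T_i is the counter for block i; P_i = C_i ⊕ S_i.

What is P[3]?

P[3]: T = 0xF6, S = E(K, T) = 0x91; 0x95 ⊕ 0x91 = 0x04.

P[3] = 0x04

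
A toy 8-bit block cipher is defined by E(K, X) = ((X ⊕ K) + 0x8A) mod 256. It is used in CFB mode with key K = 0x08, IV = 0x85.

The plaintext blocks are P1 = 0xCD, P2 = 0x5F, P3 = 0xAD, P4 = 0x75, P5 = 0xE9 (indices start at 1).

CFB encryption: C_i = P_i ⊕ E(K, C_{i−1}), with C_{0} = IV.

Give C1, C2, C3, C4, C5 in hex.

C1: E(K, 0x85) = 0x17; 0xCD ⊕ 0x17 = 0xDA.
C2: E(K, 0xDA) = 0x5C; 0x5F ⊕ 0x5C = 0x03.
C3: E(K, 0x03) = 0x95; 0xAD ⊕ 0x95 = 0x38.
C4: E(K, 0x38) = 0xBA; 0x75 ⊕ 0xBA = 0xCF.
C5: E(K, 0xCF) = 0x51; 0xE9 ⊕ 0x51 = 0xB8.

C1 = 0xDA, C2 = 0x03, C3 = 0x38, C4 = 0xCF, C5 = 0xB8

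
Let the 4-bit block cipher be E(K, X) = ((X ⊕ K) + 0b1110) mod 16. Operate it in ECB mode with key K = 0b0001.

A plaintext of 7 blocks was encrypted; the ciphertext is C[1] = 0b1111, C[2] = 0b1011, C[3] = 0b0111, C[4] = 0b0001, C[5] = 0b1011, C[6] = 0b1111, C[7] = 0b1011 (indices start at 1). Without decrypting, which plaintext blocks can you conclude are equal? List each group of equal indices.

P[1] = P[6]; P[2] = P[5] = P[7]

ECB encrypts each block independently with the same key, so equal ciphertext blocks imply equal plaintext blocks.
C[1] = C[6] = 0b1111, so P[1] = P[6].
C[2] = C[5] = C[7] = 0b1011, so P[2] = P[5] = P[7].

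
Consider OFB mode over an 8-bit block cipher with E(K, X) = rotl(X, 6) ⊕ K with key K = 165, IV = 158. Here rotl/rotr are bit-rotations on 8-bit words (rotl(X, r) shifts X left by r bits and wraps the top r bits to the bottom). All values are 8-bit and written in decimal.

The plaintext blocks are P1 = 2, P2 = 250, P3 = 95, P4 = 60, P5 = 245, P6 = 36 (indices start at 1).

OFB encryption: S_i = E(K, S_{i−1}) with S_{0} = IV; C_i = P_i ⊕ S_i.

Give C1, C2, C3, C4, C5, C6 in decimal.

C1 = 0, C2 = 223, C3 = 179, C4 = 162, C5 = 247, C6 = 1

C1: S = E(K, 158) = 2; 2 ⊕ 2 = 0.
C2: S = E(K, 2) = 37; 250 ⊕ 37 = 223.
C3: S = E(K, 37) = 236; 95 ⊕ 236 = 179.
C4: S = E(K, 236) = 158; 60 ⊕ 158 = 162.
C5: S = E(K, 158) = 2; 245 ⊕ 2 = 247.
C6: S = E(K, 2) = 37; 36 ⊕ 37 = 1.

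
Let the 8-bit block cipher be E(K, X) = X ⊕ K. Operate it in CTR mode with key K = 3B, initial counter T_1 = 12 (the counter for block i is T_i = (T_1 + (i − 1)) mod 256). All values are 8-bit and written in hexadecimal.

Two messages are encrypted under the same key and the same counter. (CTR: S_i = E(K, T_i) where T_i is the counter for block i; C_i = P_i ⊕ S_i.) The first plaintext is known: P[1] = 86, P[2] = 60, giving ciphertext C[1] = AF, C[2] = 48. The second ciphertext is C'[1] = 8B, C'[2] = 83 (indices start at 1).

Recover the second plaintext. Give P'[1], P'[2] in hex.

P'[1] = A2, P'[2] = AB

In CTR with a reused counter, both messages share the same keystream S_i, so C_i ⊕ C'_i = P_i ⊕ P'_i and thus P'_i = P_i ⊕ C_i ⊕ C'_i.
P'[1]: 86 ⊕ AF ⊕ 8B = A2.
P'[2]: 60 ⊕ 48 ⊕ 83 = AB.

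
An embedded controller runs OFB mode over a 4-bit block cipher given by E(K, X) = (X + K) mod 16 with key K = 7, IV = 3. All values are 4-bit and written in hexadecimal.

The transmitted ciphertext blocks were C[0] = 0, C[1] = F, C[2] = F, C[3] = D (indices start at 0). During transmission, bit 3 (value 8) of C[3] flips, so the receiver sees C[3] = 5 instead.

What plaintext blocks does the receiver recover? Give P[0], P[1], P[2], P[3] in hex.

P[0] = A, P[1] = E, P[2] = 7, P[3] = A

OFB decryption: S_i = E(K, S_{i−1}) with S_{−1} = IV; P_i = C_i ⊕ S_i.
Only C[3] changed, to 5. In OFB, a change in C_i flips the same bit in P_i only; the keystream is unaffected. Decrypting the received ciphertext:
P[0]: S = E(K, 3) = A; 0 ⊕ A = A.
P[1]: S = E(K, A) = 1; F ⊕ 1 = E.
P[2]: S = E(K, 1) = 8; F ⊕ 8 = 7.
P[3]: S = E(K, 8) = F; 5 ⊕ F = A.
Blocks that differ from the original plaintext: P[3].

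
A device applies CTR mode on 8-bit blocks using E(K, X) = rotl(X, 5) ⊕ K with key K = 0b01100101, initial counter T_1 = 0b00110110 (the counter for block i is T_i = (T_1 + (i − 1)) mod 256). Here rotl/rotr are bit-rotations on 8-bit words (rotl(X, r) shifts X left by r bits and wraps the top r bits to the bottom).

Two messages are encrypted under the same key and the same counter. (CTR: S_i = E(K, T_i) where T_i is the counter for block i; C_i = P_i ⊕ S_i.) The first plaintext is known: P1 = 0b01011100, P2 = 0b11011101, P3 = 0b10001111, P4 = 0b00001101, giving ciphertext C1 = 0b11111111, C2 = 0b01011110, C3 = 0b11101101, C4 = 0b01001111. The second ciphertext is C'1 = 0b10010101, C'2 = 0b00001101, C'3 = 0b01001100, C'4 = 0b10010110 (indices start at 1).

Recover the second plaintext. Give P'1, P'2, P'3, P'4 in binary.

In CTR with a reused counter, both messages share the same keystream S_i, so C_i ⊕ C'_i = P_i ⊕ P'_i and thus P'_i = P_i ⊕ C_i ⊕ C'_i.
P'1: 0b01011100 ⊕ 0b11111111 ⊕ 0b10010101 = 0b00110110.
P'2: 0b11011101 ⊕ 0b01011110 ⊕ 0b00001101 = 0b10001110.
P'3: 0b10001111 ⊕ 0b11101101 ⊕ 0b01001100 = 0b00101110.
P'4: 0b00001101 ⊕ 0b01001111 ⊕ 0b10010110 = 0b11010100.

P'1 = 0b00110110, P'2 = 0b10001110, P'3 = 0b00101110, P'4 = 0b11010100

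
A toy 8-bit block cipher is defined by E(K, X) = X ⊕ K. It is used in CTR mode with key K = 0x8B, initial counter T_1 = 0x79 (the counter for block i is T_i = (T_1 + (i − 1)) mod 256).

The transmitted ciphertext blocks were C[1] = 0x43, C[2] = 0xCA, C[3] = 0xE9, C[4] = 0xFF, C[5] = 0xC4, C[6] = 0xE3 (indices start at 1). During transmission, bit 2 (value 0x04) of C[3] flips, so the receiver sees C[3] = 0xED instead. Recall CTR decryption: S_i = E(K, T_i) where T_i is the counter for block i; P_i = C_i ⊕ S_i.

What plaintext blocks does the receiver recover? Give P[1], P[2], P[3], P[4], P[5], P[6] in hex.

Only C[3] changed, to 0xED. In CTR, a change in C_i flips the same bit in P_i only; the keystream is unaffected. Decrypting the received ciphertext:
P[1]: T = 0x79, S = E(K, T) = 0xF2; 0x43 ⊕ 0xF2 = 0xB1.
P[2]: T = 0x7A, S = E(K, T) = 0xF1; 0xCA ⊕ 0xF1 = 0x3B.
P[3]: T = 0x7B, S = E(K, T) = 0xF0; 0xED ⊕ 0xF0 = 0x1D.
P[4]: T = 0x7C, S = E(K, T) = 0xF7; 0xFF ⊕ 0xF7 = 0x08.
P[5]: T = 0x7D, S = E(K, T) = 0xF6; 0xC4 ⊕ 0xF6 = 0x32.
P[6]: T = 0x7E, S = E(K, T) = 0xF5; 0xE3 ⊕ 0xF5 = 0x16.
Blocks that differ from the original plaintext: P[3].

P[1] = 0xB1, P[2] = 0x3B, P[3] = 0x1D, P[4] = 0x08, P[5] = 0x32, P[6] = 0x16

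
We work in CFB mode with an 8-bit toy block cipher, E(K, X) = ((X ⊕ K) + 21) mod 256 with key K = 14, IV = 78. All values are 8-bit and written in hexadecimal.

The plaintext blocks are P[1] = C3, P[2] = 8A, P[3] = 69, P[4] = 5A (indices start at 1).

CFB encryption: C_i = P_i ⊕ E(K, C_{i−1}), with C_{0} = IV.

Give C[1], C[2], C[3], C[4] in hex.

C[1]: E(K, 78) = 8D; C3 ⊕ 8D = 4E.
C[2]: E(K, 4E) = 7B; 8A ⊕ 7B = F1.
C[3]: E(K, F1) = 06; 69 ⊕ 06 = 6F.
C[4]: E(K, 6F) = 9C; 5A ⊕ 9C = C6.

C[1] = 4E, C[2] = F1, C[3] = 6F, C[4] = C6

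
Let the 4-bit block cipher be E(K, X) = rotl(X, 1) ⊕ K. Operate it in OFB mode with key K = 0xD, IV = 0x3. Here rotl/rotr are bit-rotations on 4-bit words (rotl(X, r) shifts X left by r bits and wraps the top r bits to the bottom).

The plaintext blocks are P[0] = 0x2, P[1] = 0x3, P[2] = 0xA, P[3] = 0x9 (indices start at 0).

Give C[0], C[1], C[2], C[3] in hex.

OFB encryption: S_i = E(K, S_{i−1}) with S_{−1} = IV; C_i = P_i ⊕ S_i.
C[0]: S = E(K, 0x3) = 0xB; 0x2 ⊕ 0xB = 0x9.
C[1]: S = E(K, 0xB) = 0xA; 0x3 ⊕ 0xA = 0x9.
C[2]: S = E(K, 0xA) = 0x8; 0xA ⊕ 0x8 = 0x2.
C[3]: S = E(K, 0x8) = 0xC; 0x9 ⊕ 0xC = 0x5.

C[0] = 0x9, C[1] = 0x9, C[2] = 0x2, C[3] = 0x5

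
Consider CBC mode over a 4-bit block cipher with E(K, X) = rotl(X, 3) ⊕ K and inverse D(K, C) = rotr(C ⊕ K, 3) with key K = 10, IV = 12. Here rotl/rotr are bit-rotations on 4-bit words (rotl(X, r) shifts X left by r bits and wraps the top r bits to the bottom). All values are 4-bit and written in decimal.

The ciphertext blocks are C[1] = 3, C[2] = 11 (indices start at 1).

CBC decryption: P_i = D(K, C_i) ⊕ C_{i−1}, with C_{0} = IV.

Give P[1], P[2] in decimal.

P[1]: D(K, 3) = 3; 3 ⊕ 12 = 15.
P[2]: D(K, 11) = 2; 2 ⊕ 3 = 1.

P[1] = 15, P[2] = 1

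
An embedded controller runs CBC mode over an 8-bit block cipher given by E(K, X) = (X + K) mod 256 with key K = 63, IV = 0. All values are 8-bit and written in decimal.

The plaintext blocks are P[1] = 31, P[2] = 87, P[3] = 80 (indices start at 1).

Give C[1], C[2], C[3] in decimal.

CBC encryption: C_i = E(K, P_i ⊕ C_{i−1}), with C_{0} = IV.
C[1]: P[1] ⊕ 0 = 31; E(K, 31) = 94.
C[2]: P[2] ⊕ 94 = 9; E(K, 9) = 72.
C[3]: P[3] ⊕ 72 = 24; E(K, 24) = 87.

C[1] = 94, C[2] = 72, C[3] = 87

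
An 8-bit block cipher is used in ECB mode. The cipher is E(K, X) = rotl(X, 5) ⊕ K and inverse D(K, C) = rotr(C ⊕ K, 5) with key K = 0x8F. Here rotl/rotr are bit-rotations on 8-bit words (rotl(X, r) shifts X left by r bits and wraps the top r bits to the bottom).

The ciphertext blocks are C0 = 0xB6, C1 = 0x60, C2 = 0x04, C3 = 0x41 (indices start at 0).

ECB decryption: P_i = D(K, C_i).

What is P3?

P3: D(K, 0x41) = 0x76.

P3 = 0x76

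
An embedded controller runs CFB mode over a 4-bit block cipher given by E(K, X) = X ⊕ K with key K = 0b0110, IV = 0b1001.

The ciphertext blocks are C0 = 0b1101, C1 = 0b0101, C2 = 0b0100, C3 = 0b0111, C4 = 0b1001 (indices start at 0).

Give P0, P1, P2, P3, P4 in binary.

CFB decryption: P_i = C_i ⊕ E(K, C_{i−1}), with C_{−1} = IV.
P0: E(K, 0b1001) = 0b1111; 0b1101 ⊕ 0b1111 = 0b0010.
P1: E(K, 0b1101) = 0b1011; 0b0101 ⊕ 0b1011 = 0b1110.
P2: E(K, 0b0101) = 0b0011; 0b0100 ⊕ 0b0011 = 0b0111.
P3: E(K, 0b0100) = 0b0010; 0b0111 ⊕ 0b0010 = 0b0101.
P4: E(K, 0b0111) = 0b0001; 0b1001 ⊕ 0b0001 = 0b1000.

P0 = 0b0010, P1 = 0b1110, P2 = 0b0111, P3 = 0b0101, P4 = 0b1000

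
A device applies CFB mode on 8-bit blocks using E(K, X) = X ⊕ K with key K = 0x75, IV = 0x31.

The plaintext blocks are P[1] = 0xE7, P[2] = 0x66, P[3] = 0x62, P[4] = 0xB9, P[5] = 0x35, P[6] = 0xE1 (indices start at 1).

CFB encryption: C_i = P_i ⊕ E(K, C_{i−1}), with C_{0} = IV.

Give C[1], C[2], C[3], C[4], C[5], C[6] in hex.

C[1]: E(K, 0x31) = 0x44; 0xE7 ⊕ 0x44 = 0xA3.
C[2]: E(K, 0xA3) = 0xD6; 0x66 ⊕ 0xD6 = 0xB0.
C[3]: E(K, 0xB0) = 0xC5; 0x62 ⊕ 0xC5 = 0xA7.
C[4]: E(K, 0xA7) = 0xD2; 0xB9 ⊕ 0xD2 = 0x6B.
C[5]: E(K, 0x6B) = 0x1E; 0x35 ⊕ 0x1E = 0x2B.
C[6]: E(K, 0x2B) = 0x5E; 0xE1 ⊕ 0x5E = 0xBF.

C[1] = 0xA3, C[2] = 0xB0, C[3] = 0xA7, C[4] = 0x6B, C[5] = 0x2B, C[6] = 0xBF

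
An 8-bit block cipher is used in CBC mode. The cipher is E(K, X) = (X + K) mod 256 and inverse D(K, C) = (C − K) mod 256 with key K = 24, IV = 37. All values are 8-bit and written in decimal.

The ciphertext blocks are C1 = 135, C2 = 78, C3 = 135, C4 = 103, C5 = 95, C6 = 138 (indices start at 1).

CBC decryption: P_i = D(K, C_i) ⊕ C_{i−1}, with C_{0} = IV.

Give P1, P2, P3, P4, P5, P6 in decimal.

P1: D(K, 135) = 111; 111 ⊕ 37 = 74.
P2: D(K, 78) = 54; 54 ⊕ 135 = 177.
P3: D(K, 135) = 111; 111 ⊕ 78 = 33.
P4: D(K, 103) = 79; 79 ⊕ 135 = 200.
P5: D(K, 95) = 71; 71 ⊕ 103 = 32.
P6: D(K, 138) = 114; 114 ⊕ 95 = 45.

P1 = 74, P2 = 177, P3 = 33, P4 = 200, P5 = 32, P6 = 45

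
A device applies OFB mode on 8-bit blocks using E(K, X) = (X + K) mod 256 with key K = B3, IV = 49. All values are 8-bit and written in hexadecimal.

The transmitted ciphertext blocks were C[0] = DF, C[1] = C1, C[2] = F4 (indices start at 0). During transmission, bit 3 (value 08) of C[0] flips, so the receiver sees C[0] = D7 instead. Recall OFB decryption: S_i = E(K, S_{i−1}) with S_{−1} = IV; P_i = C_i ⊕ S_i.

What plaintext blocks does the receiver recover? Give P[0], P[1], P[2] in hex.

Only C[0] changed, to D7. In OFB, a change in C_i flips the same bit in P_i only; the keystream is unaffected. Decrypting the received ciphertext:
P[0]: S = E(K, 49) = FC; D7 ⊕ FC = 2B.
P[1]: S = E(K, FC) = AF; C1 ⊕ AF = 6E.
P[2]: S = E(K, AF) = 62; F4 ⊕ 62 = 96.
Blocks that differ from the original plaintext: P[0].

P[0] = 2B, P[1] = 6E, P[2] = 96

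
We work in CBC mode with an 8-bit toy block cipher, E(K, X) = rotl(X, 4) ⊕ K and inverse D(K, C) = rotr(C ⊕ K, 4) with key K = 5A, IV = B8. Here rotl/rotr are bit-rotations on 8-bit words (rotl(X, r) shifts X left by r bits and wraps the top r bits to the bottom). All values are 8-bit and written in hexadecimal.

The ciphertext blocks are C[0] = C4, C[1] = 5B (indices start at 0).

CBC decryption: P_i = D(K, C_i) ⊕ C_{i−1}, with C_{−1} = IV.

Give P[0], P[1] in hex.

P[0] = 51, P[1] = D4

P[0]: D(K, C4) = E9; E9 ⊕ B8 = 51.
P[1]: D(K, 5B) = 10; 10 ⊕ C4 = D4.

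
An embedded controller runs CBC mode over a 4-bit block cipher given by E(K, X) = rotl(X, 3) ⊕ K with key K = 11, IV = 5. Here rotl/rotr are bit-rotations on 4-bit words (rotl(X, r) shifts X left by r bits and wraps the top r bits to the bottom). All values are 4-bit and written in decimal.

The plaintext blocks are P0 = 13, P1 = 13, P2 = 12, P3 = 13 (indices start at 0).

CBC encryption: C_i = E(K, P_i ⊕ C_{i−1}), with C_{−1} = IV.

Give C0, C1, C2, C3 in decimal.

C0: P0 ⊕ 5 = 8; E(K, 8) = 15.
C1: P1 ⊕ 15 = 2; E(K, 2) = 10.
C2: P2 ⊕ 10 = 6; E(K, 6) = 8.
C3: P3 ⊕ 8 = 5; E(K, 5) = 1.

C0 = 15, C1 = 10, C2 = 8, C3 = 1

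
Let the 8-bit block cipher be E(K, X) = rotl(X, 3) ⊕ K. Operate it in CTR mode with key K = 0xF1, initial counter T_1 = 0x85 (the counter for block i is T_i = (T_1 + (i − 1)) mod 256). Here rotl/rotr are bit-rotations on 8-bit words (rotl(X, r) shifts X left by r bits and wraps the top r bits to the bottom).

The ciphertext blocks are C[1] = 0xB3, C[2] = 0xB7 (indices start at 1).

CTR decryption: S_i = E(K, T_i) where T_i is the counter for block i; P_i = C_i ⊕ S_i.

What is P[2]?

P[2] = 0x72

P[2]: T = 0x86, S = E(K, T) = 0xC5; 0xB7 ⊕ 0xC5 = 0x72.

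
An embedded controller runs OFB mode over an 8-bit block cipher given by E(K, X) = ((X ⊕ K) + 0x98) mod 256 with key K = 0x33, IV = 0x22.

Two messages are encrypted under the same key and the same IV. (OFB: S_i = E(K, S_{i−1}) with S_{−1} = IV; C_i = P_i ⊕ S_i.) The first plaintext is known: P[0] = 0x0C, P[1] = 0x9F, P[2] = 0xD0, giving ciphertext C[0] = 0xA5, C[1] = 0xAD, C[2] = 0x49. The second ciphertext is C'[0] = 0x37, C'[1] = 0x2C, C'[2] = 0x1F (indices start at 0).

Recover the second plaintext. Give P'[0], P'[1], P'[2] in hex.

P'[0] = 0x9E, P'[1] = 0x1E, P'[2] = 0x86

In OFB with a reused IV, both messages share the same keystream S_i, so C_i ⊕ C'_i = P_i ⊕ P'_i and thus P'_i = P_i ⊕ C_i ⊕ C'_i.
P'[0]: 0x0C ⊕ 0xA5 ⊕ 0x37 = 0x9E.
P'[1]: 0x9F ⊕ 0xAD ⊕ 0x2C = 0x1E.
P'[2]: 0xD0 ⊕ 0x49 ⊕ 0x1F = 0x86.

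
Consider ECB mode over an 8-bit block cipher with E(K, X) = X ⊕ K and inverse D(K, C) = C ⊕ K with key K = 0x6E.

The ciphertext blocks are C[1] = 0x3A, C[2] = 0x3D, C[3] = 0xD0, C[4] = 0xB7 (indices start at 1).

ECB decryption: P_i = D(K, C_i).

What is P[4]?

P[4]: D(K, 0xB7) = 0xD9.

P[4] = 0xD9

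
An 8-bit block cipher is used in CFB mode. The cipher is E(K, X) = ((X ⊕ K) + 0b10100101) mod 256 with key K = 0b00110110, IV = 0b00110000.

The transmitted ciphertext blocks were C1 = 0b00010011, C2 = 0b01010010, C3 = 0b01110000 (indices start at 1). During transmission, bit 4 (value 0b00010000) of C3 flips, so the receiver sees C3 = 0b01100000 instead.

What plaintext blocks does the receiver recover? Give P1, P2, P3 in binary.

P1 = 0b10111000, P2 = 0b10011000, P3 = 0b01101001

CFB decryption: P_i = C_i ⊕ E(K, C_{i−1}), with C_{0} = IV.
Only C3 changed, to 0b01100000. In CFB, a change in C_i flips the same bit in P_i and garbles P_{i+1}. Decrypting the received ciphertext:
P1: E(K, 0b00110000) = 0b10101011; 0b00010011 ⊕ 0b10101011 = 0b10111000.
P2: E(K, 0b00010011) = 0b11001010; 0b01010010 ⊕ 0b11001010 = 0b10011000.
P3: E(K, 0b01010010) = 0b00001001; 0b01100000 ⊕ 0b00001001 = 0b01101001.
Blocks that differ from the original plaintext: P3.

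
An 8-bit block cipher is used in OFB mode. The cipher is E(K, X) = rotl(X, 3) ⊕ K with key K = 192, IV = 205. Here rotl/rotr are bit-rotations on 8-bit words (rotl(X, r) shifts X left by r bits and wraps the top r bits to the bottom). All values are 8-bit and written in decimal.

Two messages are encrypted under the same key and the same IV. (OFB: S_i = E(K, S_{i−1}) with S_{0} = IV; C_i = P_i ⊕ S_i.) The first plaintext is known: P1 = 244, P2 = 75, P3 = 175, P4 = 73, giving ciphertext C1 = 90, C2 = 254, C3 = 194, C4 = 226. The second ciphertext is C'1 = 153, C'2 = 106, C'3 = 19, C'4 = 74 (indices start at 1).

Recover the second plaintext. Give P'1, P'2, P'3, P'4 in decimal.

P'1 = 55, P'2 = 223, P'3 = 126, P'4 = 225

In OFB with a reused IV, both messages share the same keystream S_i, so C_i ⊕ C'_i = P_i ⊕ P'_i and thus P'_i = P_i ⊕ C_i ⊕ C'_i.
P'1: 244 ⊕ 90 ⊕ 153 = 55.
P'2: 75 ⊕ 254 ⊕ 106 = 223.
P'3: 175 ⊕ 194 ⊕ 19 = 126.
P'4: 73 ⊕ 226 ⊕ 74 = 225.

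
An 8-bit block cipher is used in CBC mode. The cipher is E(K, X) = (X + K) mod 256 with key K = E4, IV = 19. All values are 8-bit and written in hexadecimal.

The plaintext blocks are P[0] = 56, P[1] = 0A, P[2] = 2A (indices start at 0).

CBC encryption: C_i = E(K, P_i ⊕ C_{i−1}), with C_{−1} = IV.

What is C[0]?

C[0]: P[0] ⊕ 19 = 4F; E(K, 4F) = 33.

C[0] = 33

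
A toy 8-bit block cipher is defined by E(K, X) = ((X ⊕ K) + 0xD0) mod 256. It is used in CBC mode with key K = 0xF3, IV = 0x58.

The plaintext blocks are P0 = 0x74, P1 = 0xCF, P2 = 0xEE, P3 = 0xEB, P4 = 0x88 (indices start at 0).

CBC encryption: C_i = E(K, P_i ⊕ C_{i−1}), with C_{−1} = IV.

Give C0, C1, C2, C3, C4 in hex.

C0: P0 ⊕ 0x58 = 0x2C; E(K, 0x2C) = 0xAF.
C1: P1 ⊕ 0xAF = 0x60; E(K, 0x60) = 0x63.
C2: P2 ⊕ 0x63 = 0x8D; E(K, 0x8D) = 0x4E.
C3: P3 ⊕ 0x4E = 0xA5; E(K, 0xA5) = 0x26.
C4: P4 ⊕ 0x26 = 0xAE; E(K, 0xAE) = 0x2D.

C0 = 0xAF, C1 = 0x63, C2 = 0x4E, C3 = 0x26, C4 = 0x2D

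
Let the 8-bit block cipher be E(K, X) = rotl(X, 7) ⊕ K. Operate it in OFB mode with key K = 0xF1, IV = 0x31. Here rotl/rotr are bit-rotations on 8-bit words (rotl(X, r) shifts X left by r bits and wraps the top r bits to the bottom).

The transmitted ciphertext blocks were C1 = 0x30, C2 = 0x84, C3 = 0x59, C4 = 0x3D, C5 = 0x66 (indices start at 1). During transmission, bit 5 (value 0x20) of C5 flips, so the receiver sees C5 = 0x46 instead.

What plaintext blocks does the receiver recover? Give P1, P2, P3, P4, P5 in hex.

OFB decryption: S_i = E(K, S_{i−1}) with S_{0} = IV; P_i = C_i ⊕ S_i.
Only C5 changed, to 0x46. In OFB, a change in C_i flips the same bit in P_i only; the keystream is unaffected. Decrypting the received ciphertext:
P1: S = E(K, 0x31) = 0x69; 0x30 ⊕ 0x69 = 0x59.
P2: S = E(K, 0x69) = 0x45; 0x84 ⊕ 0x45 = 0xC1.
P3: S = E(K, 0x45) = 0x53; 0x59 ⊕ 0x53 = 0x0A.
P4: S = E(K, 0x53) = 0x58; 0x3D ⊕ 0x58 = 0x65.
P5: S = E(K, 0x58) = 0xDD; 0x46 ⊕ 0xDD = 0x9B.
Blocks that differ from the original plaintext: P5.

P1 = 0x59, P2 = 0xC1, P3 = 0x0A, P4 = 0x65, P5 = 0x9B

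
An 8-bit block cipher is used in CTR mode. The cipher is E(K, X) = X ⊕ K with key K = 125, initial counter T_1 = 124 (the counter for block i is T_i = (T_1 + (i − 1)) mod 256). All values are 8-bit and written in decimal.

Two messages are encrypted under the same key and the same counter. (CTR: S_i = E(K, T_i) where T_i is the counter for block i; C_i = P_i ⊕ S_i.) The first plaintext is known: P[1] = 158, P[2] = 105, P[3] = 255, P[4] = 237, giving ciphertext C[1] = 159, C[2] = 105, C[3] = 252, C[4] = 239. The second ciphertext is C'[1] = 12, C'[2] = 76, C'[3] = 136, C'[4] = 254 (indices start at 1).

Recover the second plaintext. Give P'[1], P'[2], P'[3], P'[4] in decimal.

P'[1] = 13, P'[2] = 76, P'[3] = 139, P'[4] = 252

In CTR with a reused counter, both messages share the same keystream S_i, so C_i ⊕ C'_i = P_i ⊕ P'_i and thus P'_i = P_i ⊕ C_i ⊕ C'_i.
P'[1]: 158 ⊕ 159 ⊕ 12 = 13.
P'[2]: 105 ⊕ 105 ⊕ 76 = 76.
P'[3]: 255 ⊕ 252 ⊕ 136 = 139.
P'[4]: 237 ⊕ 239 ⊕ 254 = 252.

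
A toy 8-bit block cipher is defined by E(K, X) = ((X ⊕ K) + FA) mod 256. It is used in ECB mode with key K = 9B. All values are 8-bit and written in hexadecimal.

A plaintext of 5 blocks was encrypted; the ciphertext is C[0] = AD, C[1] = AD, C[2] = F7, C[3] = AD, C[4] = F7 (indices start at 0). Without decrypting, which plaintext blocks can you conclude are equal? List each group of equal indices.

ECB encrypts each block independently with the same key, so equal ciphertext blocks imply equal plaintext blocks.
C[0] = C[1] = C[3] = AD, so P[0] = P[1] = P[3].
C[2] = C[4] = F7, so P[2] = P[4].

P[0] = P[1] = P[3]; P[2] = P[4]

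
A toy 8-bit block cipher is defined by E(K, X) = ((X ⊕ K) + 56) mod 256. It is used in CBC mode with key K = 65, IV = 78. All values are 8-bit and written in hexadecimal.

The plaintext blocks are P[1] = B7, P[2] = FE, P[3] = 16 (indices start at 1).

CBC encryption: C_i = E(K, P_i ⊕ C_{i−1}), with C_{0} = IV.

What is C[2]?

C[1]: P[1] ⊕ 78 = CF; E(K, CF) = 00.
C[2]: P[2] ⊕ 00 = FE; E(K, FE) = F1.

C[2] = F1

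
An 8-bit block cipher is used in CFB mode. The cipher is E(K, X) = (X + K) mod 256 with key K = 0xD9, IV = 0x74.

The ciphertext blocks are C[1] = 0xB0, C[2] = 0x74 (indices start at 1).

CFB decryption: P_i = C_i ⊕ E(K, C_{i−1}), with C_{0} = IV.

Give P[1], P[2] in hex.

P[1]: E(K, 0x74) = 0x4D; 0xB0 ⊕ 0x4D = 0xFD.
P[2]: E(K, 0xB0) = 0x89; 0x74 ⊕ 0x89 = 0xFD.

P[1] = 0xFD, P[2] = 0xFD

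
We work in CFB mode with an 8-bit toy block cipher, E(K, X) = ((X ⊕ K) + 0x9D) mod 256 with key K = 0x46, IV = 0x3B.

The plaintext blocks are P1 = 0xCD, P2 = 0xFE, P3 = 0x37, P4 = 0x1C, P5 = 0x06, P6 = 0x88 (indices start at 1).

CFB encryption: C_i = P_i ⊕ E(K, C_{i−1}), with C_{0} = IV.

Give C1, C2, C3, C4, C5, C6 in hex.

C1 = 0xD7, C2 = 0xD0, C3 = 0x04, C4 = 0xC3, C5 = 0x24, C6 = 0x77

C1: E(K, 0x3B) = 0x1A; 0xCD ⊕ 0x1A = 0xD7.
C2: E(K, 0xD7) = 0x2E; 0xFE ⊕ 0x2E = 0xD0.
C3: E(K, 0xD0) = 0x33; 0x37 ⊕ 0x33 = 0x04.
C4: E(K, 0x04) = 0xDF; 0x1C ⊕ 0xDF = 0xC3.
C5: E(K, 0xC3) = 0x22; 0x06 ⊕ 0x22 = 0x24.
C6: E(K, 0x24) = 0xFF; 0x88 ⊕ 0xFF = 0x77.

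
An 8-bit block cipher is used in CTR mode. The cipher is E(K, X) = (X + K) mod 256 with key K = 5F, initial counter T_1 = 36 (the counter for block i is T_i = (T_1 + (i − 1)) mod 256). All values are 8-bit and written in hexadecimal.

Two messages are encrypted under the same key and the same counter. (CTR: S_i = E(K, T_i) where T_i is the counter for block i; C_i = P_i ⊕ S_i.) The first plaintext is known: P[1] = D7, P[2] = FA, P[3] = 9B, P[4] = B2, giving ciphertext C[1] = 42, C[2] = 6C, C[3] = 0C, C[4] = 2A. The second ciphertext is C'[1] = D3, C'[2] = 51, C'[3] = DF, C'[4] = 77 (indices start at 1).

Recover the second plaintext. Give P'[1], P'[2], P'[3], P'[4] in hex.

In CTR with a reused counter, both messages share the same keystream S_i, so C_i ⊕ C'_i = P_i ⊕ P'_i and thus P'_i = P_i ⊕ C_i ⊕ C'_i.
P'[1]: D7 ⊕ 42 ⊕ D3 = 46.
P'[2]: FA ⊕ 6C ⊕ 51 = C7.
P'[3]: 9B ⊕ 0C ⊕ DF = 48.
P'[4]: B2 ⊕ 2A ⊕ 77 = EF.

P'[1] = 46, P'[2] = C7, P'[3] = 48, P'[4] = EF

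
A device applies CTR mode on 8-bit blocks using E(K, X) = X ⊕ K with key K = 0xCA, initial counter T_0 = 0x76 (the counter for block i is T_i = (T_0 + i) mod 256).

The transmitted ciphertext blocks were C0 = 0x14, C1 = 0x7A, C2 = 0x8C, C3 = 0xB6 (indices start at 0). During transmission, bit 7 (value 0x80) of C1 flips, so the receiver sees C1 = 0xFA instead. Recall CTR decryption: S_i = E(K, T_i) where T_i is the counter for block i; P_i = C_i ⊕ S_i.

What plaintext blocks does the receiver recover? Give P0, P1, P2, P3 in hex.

Only C1 changed, to 0xFA. In CTR, a change in C_i flips the same bit in P_i only; the keystream is unaffected. Decrypting the received ciphertext:
P0: T = 0x76, S = E(K, T) = 0xBC; 0x14 ⊕ 0xBC = 0xA8.
P1: T = 0x77, S = E(K, T) = 0xBD; 0xFA ⊕ 0xBD = 0x47.
P2: T = 0x78, S = E(K, T) = 0xB2; 0x8C ⊕ 0xB2 = 0x3E.
P3: T = 0x79, S = E(K, T) = 0xB3; 0xB6 ⊕ 0xB3 = 0x05.
Blocks that differ from the original plaintext: P1.

P0 = 0xA8, P1 = 0x47, P2 = 0x3E, P3 = 0x05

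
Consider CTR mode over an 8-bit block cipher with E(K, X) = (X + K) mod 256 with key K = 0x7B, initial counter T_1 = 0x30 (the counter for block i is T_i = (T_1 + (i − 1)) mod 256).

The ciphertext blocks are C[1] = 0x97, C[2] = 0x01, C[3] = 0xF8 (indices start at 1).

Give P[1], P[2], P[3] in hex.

CTR decryption: S_i = E(K, T_i) where T_i is the counter for block i; P_i = C_i ⊕ S_i.
P[1]: T = 0x30, S = E(K, T) = 0xAB; 0x97 ⊕ 0xAB = 0x3C.
P[2]: T = 0x31, S = E(K, T) = 0xAC; 0x01 ⊕ 0xAC = 0xAD.
P[3]: T = 0x32, S = E(K, T) = 0xAD; 0xF8 ⊕ 0xAD = 0x55.

P[1] = 0x3C, P[2] = 0xAD, P[3] = 0x55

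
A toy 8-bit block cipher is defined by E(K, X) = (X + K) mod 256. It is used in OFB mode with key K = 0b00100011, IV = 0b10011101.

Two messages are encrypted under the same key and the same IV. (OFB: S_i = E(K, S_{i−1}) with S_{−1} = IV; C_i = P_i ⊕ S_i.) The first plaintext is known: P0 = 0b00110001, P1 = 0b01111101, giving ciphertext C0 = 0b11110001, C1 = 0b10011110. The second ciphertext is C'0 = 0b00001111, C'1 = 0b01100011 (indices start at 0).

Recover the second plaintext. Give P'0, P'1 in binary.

In OFB with a reused IV, both messages share the same keystream S_i, so C_i ⊕ C'_i = P_i ⊕ P'_i and thus P'_i = P_i ⊕ C_i ⊕ C'_i.
P'0: 0b00110001 ⊕ 0b11110001 ⊕ 0b00001111 = 0b11001111.
P'1: 0b01111101 ⊕ 0b10011110 ⊕ 0b01100011 = 0b10000000.

P'0 = 0b11001111, P'1 = 0b10000000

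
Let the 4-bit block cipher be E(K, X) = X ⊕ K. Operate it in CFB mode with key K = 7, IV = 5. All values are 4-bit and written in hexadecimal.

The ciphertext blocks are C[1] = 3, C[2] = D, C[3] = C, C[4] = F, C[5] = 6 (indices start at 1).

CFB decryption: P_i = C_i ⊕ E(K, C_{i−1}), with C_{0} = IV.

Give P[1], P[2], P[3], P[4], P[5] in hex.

P[1]: E(K, 5) = 2; 3 ⊕ 2 = 1.
P[2]: E(K, 3) = 4; D ⊕ 4 = 9.
P[3]: E(K, D) = A; C ⊕ A = 6.
P[4]: E(K, C) = B; F ⊕ B = 4.
P[5]: E(K, F) = 8; 6 ⊕ 8 = E.

P[1] = 1, P[2] = 9, P[3] = 6, P[4] = 4, P[5] = E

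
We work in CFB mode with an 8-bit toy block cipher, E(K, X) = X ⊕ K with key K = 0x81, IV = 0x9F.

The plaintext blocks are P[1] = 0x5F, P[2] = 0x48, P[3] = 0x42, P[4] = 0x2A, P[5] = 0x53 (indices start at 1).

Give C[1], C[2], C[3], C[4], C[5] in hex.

CFB encryption: C_i = P_i ⊕ E(K, C_{i−1}), with C_{0} = IV.
C[1]: E(K, 0x9F) = 0x1E; 0x5F ⊕ 0x1E = 0x41.
C[2]: E(K, 0x41) = 0xC0; 0x48 ⊕ 0xC0 = 0x88.
C[3]: E(K, 0x88) = 0x09; 0x42 ⊕ 0x09 = 0x4B.
C[4]: E(K, 0x4B) = 0xCA; 0x2A ⊕ 0xCA = 0xE0.
C[5]: E(K, 0xE0) = 0x61; 0x53 ⊕ 0x61 = 0x32.

C[1] = 0x41, C[2] = 0x88, C[3] = 0x4B, C[4] = 0xE0, C[5] = 0x32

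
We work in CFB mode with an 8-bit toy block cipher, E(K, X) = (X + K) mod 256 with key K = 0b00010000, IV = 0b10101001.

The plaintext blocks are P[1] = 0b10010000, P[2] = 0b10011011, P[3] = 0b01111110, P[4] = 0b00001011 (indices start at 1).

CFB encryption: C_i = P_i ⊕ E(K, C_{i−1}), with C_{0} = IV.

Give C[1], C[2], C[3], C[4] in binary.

C[1] = 0b00101001, C[2] = 0b10100010, C[3] = 0b11001100, C[4] = 0b11010111

C[1]: E(K, 0b10101001) = 0b10111001; 0b10010000 ⊕ 0b10111001 = 0b00101001.
C[2]: E(K, 0b00101001) = 0b00111001; 0b10011011 ⊕ 0b00111001 = 0b10100010.
C[3]: E(K, 0b10100010) = 0b10110010; 0b01111110 ⊕ 0b10110010 = 0b11001100.
C[4]: E(K, 0b11001100) = 0b11011100; 0b00001011 ⊕ 0b11011100 = 0b11010111.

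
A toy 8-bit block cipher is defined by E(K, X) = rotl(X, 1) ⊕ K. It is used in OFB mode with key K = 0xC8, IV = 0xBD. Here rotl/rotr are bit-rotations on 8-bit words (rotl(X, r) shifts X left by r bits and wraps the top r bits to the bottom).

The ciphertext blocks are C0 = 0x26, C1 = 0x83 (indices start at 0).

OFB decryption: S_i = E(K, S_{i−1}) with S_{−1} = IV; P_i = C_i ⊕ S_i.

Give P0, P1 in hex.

P0: S = E(K, 0xBD) = 0xB3; 0x26 ⊕ 0xB3 = 0x95.
P1: S = E(K, 0xB3) = 0xAF; 0x83 ⊕ 0xAF = 0x2C.

P0 = 0x95, P1 = 0x2C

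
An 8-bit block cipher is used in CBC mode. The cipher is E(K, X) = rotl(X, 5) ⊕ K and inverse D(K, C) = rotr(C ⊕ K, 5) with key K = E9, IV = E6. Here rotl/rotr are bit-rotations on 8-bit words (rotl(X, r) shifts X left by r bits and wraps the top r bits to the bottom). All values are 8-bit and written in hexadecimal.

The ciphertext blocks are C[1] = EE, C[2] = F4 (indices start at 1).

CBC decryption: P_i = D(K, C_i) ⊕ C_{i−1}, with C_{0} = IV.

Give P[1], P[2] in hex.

P[1] = DE, P[2] = 06

P[1]: D(K, EE) = 38; 38 ⊕ E6 = DE.
P[2]: D(K, F4) = E8; E8 ⊕ EE = 06.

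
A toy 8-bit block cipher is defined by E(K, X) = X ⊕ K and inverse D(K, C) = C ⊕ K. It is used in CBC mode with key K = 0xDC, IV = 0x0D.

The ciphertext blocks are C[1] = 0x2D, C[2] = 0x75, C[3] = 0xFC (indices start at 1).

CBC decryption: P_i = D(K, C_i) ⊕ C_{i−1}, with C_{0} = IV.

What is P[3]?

P[3] = 0x55

P[3]: D(K, 0xFC) = 0x20; 0x20 ⊕ 0x75 = 0x55.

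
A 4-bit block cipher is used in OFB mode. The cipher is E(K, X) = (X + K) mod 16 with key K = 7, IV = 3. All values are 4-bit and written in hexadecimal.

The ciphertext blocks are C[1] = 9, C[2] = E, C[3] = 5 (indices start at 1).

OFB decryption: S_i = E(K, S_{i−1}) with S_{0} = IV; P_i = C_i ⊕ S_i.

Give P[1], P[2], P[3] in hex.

P[1]: S = E(K, 3) = A; 9 ⊕ A = 3.
P[2]: S = E(K, A) = 1; E ⊕ 1 = F.
P[3]: S = E(K, 1) = 8; 5 ⊕ 8 = D.

P[1] = 3, P[2] = F, P[3] = D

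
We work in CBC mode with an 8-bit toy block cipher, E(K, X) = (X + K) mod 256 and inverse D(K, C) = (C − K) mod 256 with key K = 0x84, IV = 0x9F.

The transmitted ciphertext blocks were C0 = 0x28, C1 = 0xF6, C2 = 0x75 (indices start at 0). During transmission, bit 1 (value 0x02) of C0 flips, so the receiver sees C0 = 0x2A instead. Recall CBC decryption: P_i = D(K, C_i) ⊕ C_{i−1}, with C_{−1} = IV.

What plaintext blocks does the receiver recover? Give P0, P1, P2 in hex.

P0 = 0x39, P1 = 0x58, P2 = 0x07

Only C0 changed, to 0x2A. In CBC, a change in C_i garbles P_i and flips the same bit in P_{i+1}. Decrypting the received ciphertext:
P0: D(K, 0x2A) = 0xA6; 0xA6 ⊕ 0x9F = 0x39.
P1: D(K, 0xF6) = 0x72; 0x72 ⊕ 0x2A = 0x58.
P2: D(K, 0x75) = 0xF1; 0xF1 ⊕ 0xF6 = 0x07.
Blocks that differ from the original plaintext: P0, P1.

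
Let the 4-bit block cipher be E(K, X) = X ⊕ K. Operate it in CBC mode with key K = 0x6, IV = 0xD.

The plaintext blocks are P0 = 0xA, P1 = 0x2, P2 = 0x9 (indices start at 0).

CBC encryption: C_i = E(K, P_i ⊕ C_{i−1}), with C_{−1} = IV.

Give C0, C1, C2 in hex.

C0: P0 ⊕ 0xD = 0x7; E(K, 0x7) = 0x1.
C1: P1 ⊕ 0x1 = 0x3; E(K, 0x3) = 0x5.
C2: P2 ⊕ 0x5 = 0xC; E(K, 0xC) = 0xA.

C0 = 0x1, C1 = 0x5, C2 = 0xA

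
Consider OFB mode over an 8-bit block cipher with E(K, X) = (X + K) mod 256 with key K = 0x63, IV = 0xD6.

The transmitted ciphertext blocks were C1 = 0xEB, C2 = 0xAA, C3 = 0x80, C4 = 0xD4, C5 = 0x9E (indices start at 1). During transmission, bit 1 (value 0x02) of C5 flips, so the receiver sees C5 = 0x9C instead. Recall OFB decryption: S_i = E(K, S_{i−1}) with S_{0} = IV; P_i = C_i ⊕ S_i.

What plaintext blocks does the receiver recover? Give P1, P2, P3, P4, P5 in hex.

Only C5 changed, to 0x9C. In OFB, a change in C_i flips the same bit in P_i only; the keystream is unaffected. Decrypting the received ciphertext:
P1: S = E(K, 0xD6) = 0x39; 0xEB ⊕ 0x39 = 0xD2.
P2: S = E(K, 0x39) = 0x9C; 0xAA ⊕ 0x9C = 0x36.
P3: S = E(K, 0x9C) = 0xFF; 0x80 ⊕ 0xFF = 0x7F.
P4: S = E(K, 0xFF) = 0x62; 0xD4 ⊕ 0x62 = 0xB6.
P5: S = E(K, 0x62) = 0xC5; 0x9C ⊕ 0xC5 = 0x59.
Blocks that differ from the original plaintext: P5.

P1 = 0xD2, P2 = 0x36, P3 = 0x7F, P4 = 0xB6, P5 = 0x59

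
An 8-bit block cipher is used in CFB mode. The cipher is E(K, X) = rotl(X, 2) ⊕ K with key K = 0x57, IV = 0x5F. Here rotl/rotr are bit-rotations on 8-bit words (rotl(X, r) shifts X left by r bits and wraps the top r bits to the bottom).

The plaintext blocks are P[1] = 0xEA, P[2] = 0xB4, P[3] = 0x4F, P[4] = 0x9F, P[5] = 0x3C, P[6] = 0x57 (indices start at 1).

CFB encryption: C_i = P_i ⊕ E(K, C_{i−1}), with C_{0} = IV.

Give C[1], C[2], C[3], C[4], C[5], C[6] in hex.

C[1] = 0xC0, C[2] = 0xE0, C[3] = 0x9B, C[4] = 0xA6, C[5] = 0xF1, C[6] = 0xC7

C[1]: E(K, 0x5F) = 0x2A; 0xEA ⊕ 0x2A = 0xC0.
C[2]: E(K, 0xC0) = 0x54; 0xB4 ⊕ 0x54 = 0xE0.
C[3]: E(K, 0xE0) = 0xD4; 0x4F ⊕ 0xD4 = 0x9B.
C[4]: E(K, 0x9B) = 0x39; 0x9F ⊕ 0x39 = 0xA6.
C[5]: E(K, 0xA6) = 0xCD; 0x3C ⊕ 0xCD = 0xF1.
C[6]: E(K, 0xF1) = 0x90; 0x57 ⊕ 0x90 = 0xC7.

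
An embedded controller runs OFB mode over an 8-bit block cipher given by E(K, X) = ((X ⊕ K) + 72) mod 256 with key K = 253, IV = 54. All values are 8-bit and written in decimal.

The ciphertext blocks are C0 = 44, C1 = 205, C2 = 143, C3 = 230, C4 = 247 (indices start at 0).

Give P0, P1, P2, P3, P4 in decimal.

P0 = 63, P1 = 251, P2 = 156, P3 = 208, P4 = 228

OFB decryption: S_i = E(K, S_{i−1}) with S_{−1} = IV; P_i = C_i ⊕ S_i.
P0: S = E(K, 54) = 19; 44 ⊕ 19 = 63.
P1: S = E(K, 19) = 54; 205 ⊕ 54 = 251.
P2: S = E(K, 54) = 19; 143 ⊕ 19 = 156.
P3: S = E(K, 19) = 54; 230 ⊕ 54 = 208.
P4: S = E(K, 54) = 19; 247 ⊕ 19 = 228.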